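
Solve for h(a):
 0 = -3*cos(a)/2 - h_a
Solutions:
 h(a) = C1 - 3*sin(a)/2


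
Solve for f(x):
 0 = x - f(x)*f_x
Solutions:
 f(x) = -sqrt(C1 + x^2)
 f(x) = sqrt(C1 + x^2)


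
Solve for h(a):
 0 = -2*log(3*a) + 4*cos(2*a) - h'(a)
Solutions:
 h(a) = C1 - 2*a*log(a) - 2*a*log(3) + 2*a + 2*sin(2*a)


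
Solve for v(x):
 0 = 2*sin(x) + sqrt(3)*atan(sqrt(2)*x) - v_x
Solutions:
 v(x) = C1 + sqrt(3)*(x*atan(sqrt(2)*x) - sqrt(2)*log(2*x^2 + 1)/4) - 2*cos(x)


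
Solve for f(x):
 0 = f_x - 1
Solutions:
 f(x) = C1 + x


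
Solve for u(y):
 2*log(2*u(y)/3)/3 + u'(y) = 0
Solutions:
 3*Integral(1/(log(_y) - log(3) + log(2)), (_y, u(y)))/2 = C1 - y


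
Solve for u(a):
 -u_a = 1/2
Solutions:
 u(a) = C1 - a/2


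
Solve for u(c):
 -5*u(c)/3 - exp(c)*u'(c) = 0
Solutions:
 u(c) = C1*exp(5*exp(-c)/3)


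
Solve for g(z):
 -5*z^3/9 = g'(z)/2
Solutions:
 g(z) = C1 - 5*z^4/18


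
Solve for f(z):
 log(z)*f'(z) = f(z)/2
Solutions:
 f(z) = C1*exp(li(z)/2)


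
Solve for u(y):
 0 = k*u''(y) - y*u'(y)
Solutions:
 u(y) = C1 + C2*erf(sqrt(2)*y*sqrt(-1/k)/2)/sqrt(-1/k)


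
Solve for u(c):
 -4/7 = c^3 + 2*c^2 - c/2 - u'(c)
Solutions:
 u(c) = C1 + c^4/4 + 2*c^3/3 - c^2/4 + 4*c/7


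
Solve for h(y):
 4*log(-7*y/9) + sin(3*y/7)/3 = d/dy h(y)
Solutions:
 h(y) = C1 + 4*y*log(-y) - 8*y*log(3) - 4*y + 4*y*log(7) - 7*cos(3*y/7)/9


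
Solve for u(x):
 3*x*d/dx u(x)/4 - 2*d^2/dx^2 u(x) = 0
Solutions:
 u(x) = C1 + C2*erfi(sqrt(3)*x/4)


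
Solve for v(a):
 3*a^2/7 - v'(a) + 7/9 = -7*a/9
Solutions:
 v(a) = C1 + a^3/7 + 7*a^2/18 + 7*a/9


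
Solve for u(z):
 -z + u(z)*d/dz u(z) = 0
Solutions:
 u(z) = -sqrt(C1 + z^2)
 u(z) = sqrt(C1 + z^2)


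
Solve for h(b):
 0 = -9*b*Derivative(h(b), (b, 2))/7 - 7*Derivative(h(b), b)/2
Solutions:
 h(b) = C1 + C2/b^(31/18)


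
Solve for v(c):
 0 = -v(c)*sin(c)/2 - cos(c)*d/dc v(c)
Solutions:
 v(c) = C1*sqrt(cos(c))


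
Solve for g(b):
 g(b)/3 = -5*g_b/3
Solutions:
 g(b) = C1*exp(-b/5)


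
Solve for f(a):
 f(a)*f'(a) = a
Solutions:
 f(a) = -sqrt(C1 + a^2)
 f(a) = sqrt(C1 + a^2)


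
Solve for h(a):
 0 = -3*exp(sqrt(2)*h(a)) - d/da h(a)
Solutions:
 h(a) = sqrt(2)*(2*log(1/(C1 + 3*a)) - log(2))/4


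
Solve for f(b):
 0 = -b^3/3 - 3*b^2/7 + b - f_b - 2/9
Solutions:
 f(b) = C1 - b^4/12 - b^3/7 + b^2/2 - 2*b/9


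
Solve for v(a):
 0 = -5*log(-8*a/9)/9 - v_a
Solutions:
 v(a) = C1 - 5*a*log(-a)/9 + 5*a*(-3*log(2) + 1 + 2*log(3))/9


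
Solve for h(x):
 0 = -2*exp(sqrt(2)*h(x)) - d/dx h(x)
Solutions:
 h(x) = sqrt(2)*(2*log(1/(C1 + 2*x)) - log(2))/4


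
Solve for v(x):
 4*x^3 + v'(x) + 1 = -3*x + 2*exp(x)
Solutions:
 v(x) = C1 - x^4 - 3*x^2/2 - x + 2*exp(x)


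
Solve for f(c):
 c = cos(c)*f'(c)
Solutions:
 f(c) = C1 + Integral(c/cos(c), c)


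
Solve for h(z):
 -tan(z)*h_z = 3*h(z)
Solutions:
 h(z) = C1/sin(z)^3


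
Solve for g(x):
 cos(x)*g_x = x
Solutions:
 g(x) = C1 + Integral(x/cos(x), x)


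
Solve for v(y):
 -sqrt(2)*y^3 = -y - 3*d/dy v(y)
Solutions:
 v(y) = C1 + sqrt(2)*y^4/12 - y^2/6


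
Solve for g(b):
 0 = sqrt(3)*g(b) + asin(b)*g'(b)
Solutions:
 g(b) = C1*exp(-sqrt(3)*Integral(1/asin(b), b))


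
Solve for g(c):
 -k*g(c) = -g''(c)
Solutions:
 g(c) = C1*exp(-c*sqrt(k)) + C2*exp(c*sqrt(k))


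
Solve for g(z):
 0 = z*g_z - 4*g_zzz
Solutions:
 g(z) = C1 + Integral(C2*airyai(2^(1/3)*z/2) + C3*airybi(2^(1/3)*z/2), z)


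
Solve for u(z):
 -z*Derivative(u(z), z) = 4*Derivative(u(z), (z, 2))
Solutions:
 u(z) = C1 + C2*erf(sqrt(2)*z/4)


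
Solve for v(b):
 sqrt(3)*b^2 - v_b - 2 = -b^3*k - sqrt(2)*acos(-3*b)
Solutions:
 v(b) = C1 + b^4*k/4 + sqrt(3)*b^3/3 - 2*b + sqrt(2)*(b*acos(-3*b) + sqrt(1 - 9*b^2)/3)


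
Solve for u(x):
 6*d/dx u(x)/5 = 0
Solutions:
 u(x) = C1


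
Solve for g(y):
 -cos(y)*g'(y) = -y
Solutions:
 g(y) = C1 + Integral(y/cos(y), y)


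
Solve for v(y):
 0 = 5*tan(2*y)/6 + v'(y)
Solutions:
 v(y) = C1 + 5*log(cos(2*y))/12


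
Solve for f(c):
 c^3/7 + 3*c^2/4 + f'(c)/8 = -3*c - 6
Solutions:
 f(c) = C1 - 2*c^4/7 - 2*c^3 - 12*c^2 - 48*c


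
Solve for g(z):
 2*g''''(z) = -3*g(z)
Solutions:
 g(z) = (C1*sin(6^(1/4)*z/2) + C2*cos(6^(1/4)*z/2))*exp(-6^(1/4)*z/2) + (C3*sin(6^(1/4)*z/2) + C4*cos(6^(1/4)*z/2))*exp(6^(1/4)*z/2)


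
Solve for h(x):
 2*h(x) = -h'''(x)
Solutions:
 h(x) = C3*exp(-2^(1/3)*x) + (C1*sin(2^(1/3)*sqrt(3)*x/2) + C2*cos(2^(1/3)*sqrt(3)*x/2))*exp(2^(1/3)*x/2)


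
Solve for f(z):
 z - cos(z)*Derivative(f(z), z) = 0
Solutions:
 f(z) = C1 + Integral(z/cos(z), z)


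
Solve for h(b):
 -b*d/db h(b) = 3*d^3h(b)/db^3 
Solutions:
 h(b) = C1 + Integral(C2*airyai(-3^(2/3)*b/3) + C3*airybi(-3^(2/3)*b/3), b)


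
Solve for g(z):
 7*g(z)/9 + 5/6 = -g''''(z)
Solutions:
 g(z) = (C1*sin(sqrt(6)*7^(1/4)*z/6) + C2*cos(sqrt(6)*7^(1/4)*z/6))*exp(-sqrt(6)*7^(1/4)*z/6) + (C3*sin(sqrt(6)*7^(1/4)*z/6) + C4*cos(sqrt(6)*7^(1/4)*z/6))*exp(sqrt(6)*7^(1/4)*z/6) - 15/14


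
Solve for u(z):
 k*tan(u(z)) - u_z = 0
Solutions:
 u(z) = pi - asin(C1*exp(k*z))
 u(z) = asin(C1*exp(k*z))


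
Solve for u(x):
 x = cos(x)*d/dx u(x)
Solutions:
 u(x) = C1 + Integral(x/cos(x), x)


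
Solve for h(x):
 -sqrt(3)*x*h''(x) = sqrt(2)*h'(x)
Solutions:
 h(x) = C1 + C2*x^(1 - sqrt(6)/3)


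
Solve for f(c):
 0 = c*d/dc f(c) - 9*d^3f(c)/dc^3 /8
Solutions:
 f(c) = C1 + Integral(C2*airyai(2*3^(1/3)*c/3) + C3*airybi(2*3^(1/3)*c/3), c)


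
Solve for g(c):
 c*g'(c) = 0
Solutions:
 g(c) = C1


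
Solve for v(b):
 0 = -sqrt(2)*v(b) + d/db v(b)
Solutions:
 v(b) = C1*exp(sqrt(2)*b)


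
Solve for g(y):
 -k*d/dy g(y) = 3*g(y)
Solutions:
 g(y) = C1*exp(-3*y/k)


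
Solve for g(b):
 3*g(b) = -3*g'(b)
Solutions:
 g(b) = C1*exp(-b)


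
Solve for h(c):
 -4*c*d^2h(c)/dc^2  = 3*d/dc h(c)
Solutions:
 h(c) = C1 + C2*c^(1/4)


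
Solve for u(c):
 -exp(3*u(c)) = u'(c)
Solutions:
 u(c) = log((-3^(2/3) - 3*3^(1/6)*I)*(1/(C1 + c))^(1/3)/6)
 u(c) = log((-3^(2/3) + 3*3^(1/6)*I)*(1/(C1 + c))^(1/3)/6)
 u(c) = log(1/(C1 + 3*c))/3


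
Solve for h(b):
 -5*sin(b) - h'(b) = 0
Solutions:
 h(b) = C1 + 5*cos(b)


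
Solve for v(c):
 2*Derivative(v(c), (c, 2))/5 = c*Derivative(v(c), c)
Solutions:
 v(c) = C1 + C2*erfi(sqrt(5)*c/2)


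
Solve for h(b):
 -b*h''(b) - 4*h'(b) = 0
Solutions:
 h(b) = C1 + C2/b^3


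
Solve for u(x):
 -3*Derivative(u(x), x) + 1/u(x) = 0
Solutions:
 u(x) = -sqrt(C1 + 6*x)/3
 u(x) = sqrt(C1 + 6*x)/3


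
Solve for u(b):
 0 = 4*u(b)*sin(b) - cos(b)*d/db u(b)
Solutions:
 u(b) = C1/cos(b)^4


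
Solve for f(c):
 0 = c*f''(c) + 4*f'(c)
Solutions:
 f(c) = C1 + C2/c^3


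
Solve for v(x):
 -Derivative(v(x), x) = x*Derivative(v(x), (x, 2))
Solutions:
 v(x) = C1 + C2*log(x)


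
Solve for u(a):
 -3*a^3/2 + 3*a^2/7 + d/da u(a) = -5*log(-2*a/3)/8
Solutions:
 u(a) = C1 + 3*a^4/8 - a^3/7 - 5*a*log(-a)/8 + 5*a*(-log(2) + 1 + log(3))/8


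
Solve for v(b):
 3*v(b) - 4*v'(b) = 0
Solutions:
 v(b) = C1*exp(3*b/4)


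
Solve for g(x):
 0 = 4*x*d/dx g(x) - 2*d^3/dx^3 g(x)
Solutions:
 g(x) = C1 + Integral(C2*airyai(2^(1/3)*x) + C3*airybi(2^(1/3)*x), x)


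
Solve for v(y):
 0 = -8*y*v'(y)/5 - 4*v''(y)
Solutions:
 v(y) = C1 + C2*erf(sqrt(5)*y/5)


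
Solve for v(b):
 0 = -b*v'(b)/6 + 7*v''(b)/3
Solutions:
 v(b) = C1 + C2*erfi(sqrt(7)*b/14)


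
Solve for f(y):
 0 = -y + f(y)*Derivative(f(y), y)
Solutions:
 f(y) = -sqrt(C1 + y^2)
 f(y) = sqrt(C1 + y^2)


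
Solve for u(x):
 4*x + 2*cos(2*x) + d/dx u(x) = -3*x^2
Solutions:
 u(x) = C1 - x^3 - 2*x^2 - sin(2*x)


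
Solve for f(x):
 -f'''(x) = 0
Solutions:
 f(x) = C1 + C2*x + C3*x^2


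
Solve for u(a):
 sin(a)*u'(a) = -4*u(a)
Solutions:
 u(a) = C1*(cos(a)^2 + 2*cos(a) + 1)/(cos(a)^2 - 2*cos(a) + 1)


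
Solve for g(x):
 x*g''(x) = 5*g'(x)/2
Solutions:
 g(x) = C1 + C2*x^(7/2)


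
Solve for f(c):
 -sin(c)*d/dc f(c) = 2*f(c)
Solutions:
 f(c) = C1*(cos(c) + 1)/(cos(c) - 1)


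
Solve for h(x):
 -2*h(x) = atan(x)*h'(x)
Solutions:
 h(x) = C1*exp(-2*Integral(1/atan(x), x))


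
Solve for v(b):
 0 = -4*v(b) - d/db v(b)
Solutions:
 v(b) = C1*exp(-4*b)


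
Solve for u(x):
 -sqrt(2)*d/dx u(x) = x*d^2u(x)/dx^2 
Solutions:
 u(x) = C1 + C2*x^(1 - sqrt(2))


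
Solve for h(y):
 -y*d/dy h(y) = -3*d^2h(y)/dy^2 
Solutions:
 h(y) = C1 + C2*erfi(sqrt(6)*y/6)


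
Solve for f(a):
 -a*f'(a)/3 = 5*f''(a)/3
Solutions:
 f(a) = C1 + C2*erf(sqrt(10)*a/10)


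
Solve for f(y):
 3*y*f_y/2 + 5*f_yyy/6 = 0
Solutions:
 f(y) = C1 + Integral(C2*airyai(-15^(2/3)*y/5) + C3*airybi(-15^(2/3)*y/5), y)


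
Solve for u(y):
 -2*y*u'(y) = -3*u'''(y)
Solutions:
 u(y) = C1 + Integral(C2*airyai(2^(1/3)*3^(2/3)*y/3) + C3*airybi(2^(1/3)*3^(2/3)*y/3), y)


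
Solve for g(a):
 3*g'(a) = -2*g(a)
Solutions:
 g(a) = C1*exp(-2*a/3)


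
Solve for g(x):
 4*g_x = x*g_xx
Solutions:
 g(x) = C1 + C2*x^5


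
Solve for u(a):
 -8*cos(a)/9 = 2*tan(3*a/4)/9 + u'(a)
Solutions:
 u(a) = C1 + 8*log(cos(3*a/4))/27 - 8*sin(a)/9


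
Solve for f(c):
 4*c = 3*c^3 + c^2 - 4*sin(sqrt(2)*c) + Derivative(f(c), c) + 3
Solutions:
 f(c) = C1 - 3*c^4/4 - c^3/3 + 2*c^2 - 3*c - 2*sqrt(2)*cos(sqrt(2)*c)


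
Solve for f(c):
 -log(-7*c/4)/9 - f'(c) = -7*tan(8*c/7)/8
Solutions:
 f(c) = C1 - c*log(-c)/9 - c*log(7)/9 + c/9 + 2*c*log(2)/9 - 49*log(cos(8*c/7))/64


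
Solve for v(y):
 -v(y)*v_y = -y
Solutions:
 v(y) = -sqrt(C1 + y^2)
 v(y) = sqrt(C1 + y^2)


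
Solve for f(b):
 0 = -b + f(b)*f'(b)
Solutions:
 f(b) = -sqrt(C1 + b^2)
 f(b) = sqrt(C1 + b^2)


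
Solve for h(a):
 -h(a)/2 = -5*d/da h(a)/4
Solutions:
 h(a) = C1*exp(2*a/5)


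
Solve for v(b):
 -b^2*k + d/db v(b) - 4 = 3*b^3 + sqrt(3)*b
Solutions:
 v(b) = C1 + 3*b^4/4 + b^3*k/3 + sqrt(3)*b^2/2 + 4*b


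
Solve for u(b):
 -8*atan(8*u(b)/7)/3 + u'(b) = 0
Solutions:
 Integral(1/atan(8*_y/7), (_y, u(b))) = C1 + 8*b/3


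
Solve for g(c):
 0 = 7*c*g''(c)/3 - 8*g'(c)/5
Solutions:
 g(c) = C1 + C2*c^(59/35)


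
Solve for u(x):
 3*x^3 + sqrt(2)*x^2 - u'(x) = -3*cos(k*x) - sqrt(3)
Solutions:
 u(x) = C1 + 3*x^4/4 + sqrt(2)*x^3/3 + sqrt(3)*x + 3*sin(k*x)/k


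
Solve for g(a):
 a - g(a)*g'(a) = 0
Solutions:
 g(a) = -sqrt(C1 + a^2)
 g(a) = sqrt(C1 + a^2)


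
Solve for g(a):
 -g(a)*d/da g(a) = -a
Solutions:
 g(a) = -sqrt(C1 + a^2)
 g(a) = sqrt(C1 + a^2)


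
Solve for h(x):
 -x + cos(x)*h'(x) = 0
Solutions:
 h(x) = C1 + Integral(x/cos(x), x)


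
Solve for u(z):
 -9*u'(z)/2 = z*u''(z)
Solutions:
 u(z) = C1 + C2/z^(7/2)


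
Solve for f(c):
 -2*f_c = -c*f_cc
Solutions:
 f(c) = C1 + C2*c^3


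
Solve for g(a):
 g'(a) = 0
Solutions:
 g(a) = C1


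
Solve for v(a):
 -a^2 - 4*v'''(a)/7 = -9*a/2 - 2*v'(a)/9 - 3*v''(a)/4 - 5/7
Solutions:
 v(a) = C1 + C2*exp(a*(63 - sqrt(7553))/96) + C3*exp(a*(63 + sqrt(7553))/96) + 3*a^3/2 - 405*a^2/16 + 85473*a/448


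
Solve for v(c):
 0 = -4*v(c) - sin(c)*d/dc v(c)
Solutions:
 v(c) = C1*(cos(c)^2 + 2*cos(c) + 1)/(cos(c)^2 - 2*cos(c) + 1)


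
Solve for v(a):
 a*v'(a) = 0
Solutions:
 v(a) = C1


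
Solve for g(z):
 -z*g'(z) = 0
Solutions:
 g(z) = C1


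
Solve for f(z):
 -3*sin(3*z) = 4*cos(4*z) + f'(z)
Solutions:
 f(z) = C1 - sin(4*z) + cos(3*z)


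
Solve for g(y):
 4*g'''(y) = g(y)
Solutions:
 g(y) = C3*exp(2^(1/3)*y/2) + (C1*sin(2^(1/3)*sqrt(3)*y/4) + C2*cos(2^(1/3)*sqrt(3)*y/4))*exp(-2^(1/3)*y/4)


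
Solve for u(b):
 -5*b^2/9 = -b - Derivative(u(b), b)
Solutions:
 u(b) = C1 + 5*b^3/27 - b^2/2


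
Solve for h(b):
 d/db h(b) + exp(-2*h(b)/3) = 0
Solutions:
 h(b) = 3*log(-sqrt(C1 - b)) - 3*log(3) + 3*log(6)/2
 h(b) = 3*log(C1 - b)/2 - 3*log(3) + 3*log(6)/2


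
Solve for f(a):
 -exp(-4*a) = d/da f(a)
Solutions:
 f(a) = C1 + exp(-4*a)/4


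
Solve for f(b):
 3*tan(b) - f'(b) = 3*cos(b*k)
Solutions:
 f(b) = C1 - 3*Piecewise((sin(b*k)/k, Ne(k, 0)), (b, True)) - 3*log(cos(b))


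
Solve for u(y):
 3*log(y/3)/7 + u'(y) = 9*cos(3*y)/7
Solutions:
 u(y) = C1 - 3*y*log(y)/7 + 3*y/7 + 3*y*log(3)/7 + 3*sin(3*y)/7


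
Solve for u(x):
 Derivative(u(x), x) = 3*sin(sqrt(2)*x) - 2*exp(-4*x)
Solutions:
 u(x) = C1 - 3*sqrt(2)*cos(sqrt(2)*x)/2 + exp(-4*x)/2


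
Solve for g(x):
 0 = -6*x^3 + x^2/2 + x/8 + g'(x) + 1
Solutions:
 g(x) = C1 + 3*x^4/2 - x^3/6 - x^2/16 - x


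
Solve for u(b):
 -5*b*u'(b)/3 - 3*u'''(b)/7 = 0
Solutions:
 u(b) = C1 + Integral(C2*airyai(-105^(1/3)*b/3) + C3*airybi(-105^(1/3)*b/3), b)


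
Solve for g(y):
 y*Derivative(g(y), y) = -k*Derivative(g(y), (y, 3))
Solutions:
 g(y) = C1 + Integral(C2*airyai(y*(-1/k)^(1/3)) + C3*airybi(y*(-1/k)^(1/3)), y)


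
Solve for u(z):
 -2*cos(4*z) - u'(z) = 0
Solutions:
 u(z) = C1 - sin(4*z)/2


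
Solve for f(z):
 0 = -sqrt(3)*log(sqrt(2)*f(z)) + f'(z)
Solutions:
 -2*sqrt(3)*Integral(1/(2*log(_y) + log(2)), (_y, f(z)))/3 = C1 - z


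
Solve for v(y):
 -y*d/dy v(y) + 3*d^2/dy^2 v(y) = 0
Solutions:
 v(y) = C1 + C2*erfi(sqrt(6)*y/6)


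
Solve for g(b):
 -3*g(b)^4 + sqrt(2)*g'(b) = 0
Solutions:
 g(b) = 2^(1/3)*(-1/(C1 + 9*sqrt(2)*b))^(1/3)
 g(b) = 2^(1/3)*(-1/(C1 + 3*sqrt(2)*b))^(1/3)*(-3^(2/3) - 3*3^(1/6)*I)/6
 g(b) = 2^(1/3)*(-1/(C1 + 3*sqrt(2)*b))^(1/3)*(-3^(2/3) + 3*3^(1/6)*I)/6


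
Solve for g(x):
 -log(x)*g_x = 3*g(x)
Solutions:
 g(x) = C1*exp(-3*li(x))


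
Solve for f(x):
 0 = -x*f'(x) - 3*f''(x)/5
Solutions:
 f(x) = C1 + C2*erf(sqrt(30)*x/6)


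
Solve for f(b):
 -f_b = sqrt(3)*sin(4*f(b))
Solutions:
 f(b) = -acos((-C1 - exp(8*sqrt(3)*b))/(C1 - exp(8*sqrt(3)*b)))/4 + pi/2
 f(b) = acos((-C1 - exp(8*sqrt(3)*b))/(C1 - exp(8*sqrt(3)*b)))/4


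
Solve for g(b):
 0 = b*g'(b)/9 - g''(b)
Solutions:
 g(b) = C1 + C2*erfi(sqrt(2)*b/6)


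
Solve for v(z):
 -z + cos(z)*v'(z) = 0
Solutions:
 v(z) = C1 + Integral(z/cos(z), z)


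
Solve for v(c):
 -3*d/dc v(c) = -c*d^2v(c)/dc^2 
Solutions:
 v(c) = C1 + C2*c^4


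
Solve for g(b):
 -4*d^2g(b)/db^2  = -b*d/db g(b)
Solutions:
 g(b) = C1 + C2*erfi(sqrt(2)*b/4)


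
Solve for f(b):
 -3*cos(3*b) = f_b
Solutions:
 f(b) = C1 - sin(3*b)


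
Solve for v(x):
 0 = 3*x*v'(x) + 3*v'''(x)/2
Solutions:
 v(x) = C1 + Integral(C2*airyai(-2^(1/3)*x) + C3*airybi(-2^(1/3)*x), x)


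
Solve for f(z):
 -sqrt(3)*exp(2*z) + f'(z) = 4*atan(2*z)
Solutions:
 f(z) = C1 + 4*z*atan(2*z) + sqrt(3)*exp(2*z)/2 - log(4*z^2 + 1)


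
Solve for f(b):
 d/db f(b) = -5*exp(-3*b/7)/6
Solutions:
 f(b) = C1 + 35*exp(-3*b/7)/18


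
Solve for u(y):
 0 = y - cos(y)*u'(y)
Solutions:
 u(y) = C1 + Integral(y/cos(y), y)


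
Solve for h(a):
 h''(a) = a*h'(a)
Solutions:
 h(a) = C1 + C2*erfi(sqrt(2)*a/2)


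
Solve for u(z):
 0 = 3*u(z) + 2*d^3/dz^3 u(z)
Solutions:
 u(z) = C3*exp(-2^(2/3)*3^(1/3)*z/2) + (C1*sin(2^(2/3)*3^(5/6)*z/4) + C2*cos(2^(2/3)*3^(5/6)*z/4))*exp(2^(2/3)*3^(1/3)*z/4)


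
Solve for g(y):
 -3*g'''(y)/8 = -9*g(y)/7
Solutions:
 g(y) = C3*exp(2*3^(1/3)*7^(2/3)*y/7) + (C1*sin(3^(5/6)*7^(2/3)*y/7) + C2*cos(3^(5/6)*7^(2/3)*y/7))*exp(-3^(1/3)*7^(2/3)*y/7)


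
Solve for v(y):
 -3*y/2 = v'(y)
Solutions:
 v(y) = C1 - 3*y^2/4


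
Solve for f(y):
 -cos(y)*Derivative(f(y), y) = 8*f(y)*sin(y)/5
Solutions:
 f(y) = C1*cos(y)^(8/5)


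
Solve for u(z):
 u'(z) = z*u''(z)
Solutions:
 u(z) = C1 + C2*z^2


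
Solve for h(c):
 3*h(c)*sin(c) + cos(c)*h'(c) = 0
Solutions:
 h(c) = C1*cos(c)^3


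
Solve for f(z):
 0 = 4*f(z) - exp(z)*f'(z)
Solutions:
 f(z) = C1*exp(-4*exp(-z))


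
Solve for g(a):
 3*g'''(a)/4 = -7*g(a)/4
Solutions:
 g(a) = C3*exp(-3^(2/3)*7^(1/3)*a/3) + (C1*sin(3^(1/6)*7^(1/3)*a/2) + C2*cos(3^(1/6)*7^(1/3)*a/2))*exp(3^(2/3)*7^(1/3)*a/6)


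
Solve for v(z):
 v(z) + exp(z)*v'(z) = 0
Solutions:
 v(z) = C1*exp(exp(-z))


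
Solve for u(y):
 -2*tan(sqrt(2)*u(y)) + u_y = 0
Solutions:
 u(y) = sqrt(2)*(pi - asin(C1*exp(2*sqrt(2)*y)))/2
 u(y) = sqrt(2)*asin(C1*exp(2*sqrt(2)*y))/2


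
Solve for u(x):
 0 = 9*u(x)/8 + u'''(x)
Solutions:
 u(x) = C3*exp(-3^(2/3)*x/2) + (C1*sin(3*3^(1/6)*x/4) + C2*cos(3*3^(1/6)*x/4))*exp(3^(2/3)*x/4)


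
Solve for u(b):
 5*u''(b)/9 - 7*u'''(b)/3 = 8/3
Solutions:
 u(b) = C1 + C2*b + C3*exp(5*b/21) + 12*b^2/5


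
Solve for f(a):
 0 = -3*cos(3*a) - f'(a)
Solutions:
 f(a) = C1 - sin(3*a)


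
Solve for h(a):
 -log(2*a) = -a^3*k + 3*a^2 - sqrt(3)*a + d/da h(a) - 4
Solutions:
 h(a) = C1 + a^4*k/4 - a^3 + sqrt(3)*a^2/2 - a*log(a) - a*log(2) + 5*a


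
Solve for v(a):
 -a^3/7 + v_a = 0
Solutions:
 v(a) = C1 + a^4/28


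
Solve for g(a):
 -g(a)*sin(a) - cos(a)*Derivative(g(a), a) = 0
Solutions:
 g(a) = C1*cos(a)


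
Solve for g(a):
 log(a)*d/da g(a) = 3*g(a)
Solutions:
 g(a) = C1*exp(3*li(a))


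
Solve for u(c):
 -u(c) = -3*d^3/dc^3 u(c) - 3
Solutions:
 u(c) = C3*exp(3^(2/3)*c/3) + (C1*sin(3^(1/6)*c/2) + C2*cos(3^(1/6)*c/2))*exp(-3^(2/3)*c/6) + 3


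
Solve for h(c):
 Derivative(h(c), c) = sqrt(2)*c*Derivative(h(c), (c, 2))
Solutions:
 h(c) = C1 + C2*c^(sqrt(2)/2 + 1)


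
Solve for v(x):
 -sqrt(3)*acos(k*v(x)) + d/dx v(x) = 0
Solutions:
 Integral(1/acos(_y*k), (_y, v(x))) = C1 + sqrt(3)*x


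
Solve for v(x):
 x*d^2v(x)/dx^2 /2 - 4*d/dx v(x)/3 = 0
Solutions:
 v(x) = C1 + C2*x^(11/3)


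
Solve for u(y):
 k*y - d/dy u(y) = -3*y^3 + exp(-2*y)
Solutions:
 u(y) = C1 + k*y^2/2 + 3*y^4/4 + exp(-2*y)/2


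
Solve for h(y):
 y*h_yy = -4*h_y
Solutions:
 h(y) = C1 + C2/y^3


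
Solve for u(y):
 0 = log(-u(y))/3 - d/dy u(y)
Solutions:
 -li(-u(y)) = C1 + y/3


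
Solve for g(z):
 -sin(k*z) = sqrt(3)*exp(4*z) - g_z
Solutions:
 g(z) = C1 + sqrt(3)*exp(4*z)/4 - cos(k*z)/k


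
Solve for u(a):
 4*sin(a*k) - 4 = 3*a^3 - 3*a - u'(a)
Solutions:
 u(a) = C1 + 3*a^4/4 - 3*a^2/2 + 4*a + 4*cos(a*k)/k


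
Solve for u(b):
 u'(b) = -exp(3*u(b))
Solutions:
 u(b) = log((-3^(2/3) - 3*3^(1/6)*I)*(1/(C1 + b))^(1/3)/6)
 u(b) = log((-3^(2/3) + 3*3^(1/6)*I)*(1/(C1 + b))^(1/3)/6)
 u(b) = log(1/(C1 + 3*b))/3


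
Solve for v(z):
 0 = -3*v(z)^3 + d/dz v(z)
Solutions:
 v(z) = -sqrt(2)*sqrt(-1/(C1 + 3*z))/2
 v(z) = sqrt(2)*sqrt(-1/(C1 + 3*z))/2


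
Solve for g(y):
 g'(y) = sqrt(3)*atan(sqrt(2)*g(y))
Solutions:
 Integral(1/atan(sqrt(2)*_y), (_y, g(y))) = C1 + sqrt(3)*y


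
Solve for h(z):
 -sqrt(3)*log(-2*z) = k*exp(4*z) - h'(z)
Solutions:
 h(z) = C1 + k*exp(4*z)/4 + sqrt(3)*z*log(-z) + sqrt(3)*z*(-1 + log(2))


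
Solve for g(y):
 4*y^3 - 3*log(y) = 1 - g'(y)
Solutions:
 g(y) = C1 - y^4 + 3*y*log(y) - 2*y


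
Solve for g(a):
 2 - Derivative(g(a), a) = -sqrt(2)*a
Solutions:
 g(a) = C1 + sqrt(2)*a^2/2 + 2*a


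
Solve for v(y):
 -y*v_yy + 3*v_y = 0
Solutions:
 v(y) = C1 + C2*y^4


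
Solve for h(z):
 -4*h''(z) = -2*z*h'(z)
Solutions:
 h(z) = C1 + C2*erfi(z/2)


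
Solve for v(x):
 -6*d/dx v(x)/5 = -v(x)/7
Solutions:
 v(x) = C1*exp(5*x/42)


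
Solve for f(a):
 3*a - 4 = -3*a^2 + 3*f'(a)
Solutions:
 f(a) = C1 + a^3/3 + a^2/2 - 4*a/3


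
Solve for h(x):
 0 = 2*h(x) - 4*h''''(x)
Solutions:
 h(x) = C1*exp(-2^(3/4)*x/2) + C2*exp(2^(3/4)*x/2) + C3*sin(2^(3/4)*x/2) + C4*cos(2^(3/4)*x/2)


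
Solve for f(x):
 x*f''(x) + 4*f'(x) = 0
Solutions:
 f(x) = C1 + C2/x^3


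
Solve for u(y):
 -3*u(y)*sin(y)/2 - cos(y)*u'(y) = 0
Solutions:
 u(y) = C1*cos(y)^(3/2)


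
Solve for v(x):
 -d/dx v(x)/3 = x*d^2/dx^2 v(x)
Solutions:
 v(x) = C1 + C2*x^(2/3)


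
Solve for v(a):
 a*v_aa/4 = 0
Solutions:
 v(a) = C1 + C2*a


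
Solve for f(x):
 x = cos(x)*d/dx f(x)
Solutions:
 f(x) = C1 + Integral(x/cos(x), x)


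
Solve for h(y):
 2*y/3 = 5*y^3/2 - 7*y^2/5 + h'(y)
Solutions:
 h(y) = C1 - 5*y^4/8 + 7*y^3/15 + y^2/3


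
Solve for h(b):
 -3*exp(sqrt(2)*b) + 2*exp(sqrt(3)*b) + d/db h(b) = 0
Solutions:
 h(b) = C1 + 3*sqrt(2)*exp(sqrt(2)*b)/2 - 2*sqrt(3)*exp(sqrt(3)*b)/3


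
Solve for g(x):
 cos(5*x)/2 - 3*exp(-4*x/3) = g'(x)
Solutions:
 g(x) = C1 + sin(5*x)/10 + 9*exp(-4*x/3)/4


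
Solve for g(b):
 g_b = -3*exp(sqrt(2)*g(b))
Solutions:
 g(b) = sqrt(2)*(2*log(1/(C1 + 3*b)) - log(2))/4


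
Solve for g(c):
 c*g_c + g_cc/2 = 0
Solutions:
 g(c) = C1 + C2*erf(c)


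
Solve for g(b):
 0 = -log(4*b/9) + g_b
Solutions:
 g(b) = C1 + b*log(b) - b + b*log(4/9)


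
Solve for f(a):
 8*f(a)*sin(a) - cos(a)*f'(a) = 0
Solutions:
 f(a) = C1/cos(a)^8


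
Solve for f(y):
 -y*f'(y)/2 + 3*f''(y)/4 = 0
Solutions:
 f(y) = C1 + C2*erfi(sqrt(3)*y/3)


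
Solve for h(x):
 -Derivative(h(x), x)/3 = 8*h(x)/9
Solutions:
 h(x) = C1*exp(-8*x/3)


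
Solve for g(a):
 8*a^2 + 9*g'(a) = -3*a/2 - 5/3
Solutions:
 g(a) = C1 - 8*a^3/27 - a^2/12 - 5*a/27


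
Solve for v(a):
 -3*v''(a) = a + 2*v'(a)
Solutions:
 v(a) = C1 + C2*exp(-2*a/3) - a^2/4 + 3*a/4


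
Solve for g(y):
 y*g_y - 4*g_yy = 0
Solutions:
 g(y) = C1 + C2*erfi(sqrt(2)*y/4)


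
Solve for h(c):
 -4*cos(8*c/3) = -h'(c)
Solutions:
 h(c) = C1 + 3*sin(8*c/3)/2


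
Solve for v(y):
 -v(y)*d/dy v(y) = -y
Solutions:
 v(y) = -sqrt(C1 + y^2)
 v(y) = sqrt(C1 + y^2)


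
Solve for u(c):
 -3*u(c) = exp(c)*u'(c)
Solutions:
 u(c) = C1*exp(3*exp(-c))


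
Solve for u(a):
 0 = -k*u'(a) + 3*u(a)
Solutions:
 u(a) = C1*exp(3*a/k)


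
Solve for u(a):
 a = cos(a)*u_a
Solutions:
 u(a) = C1 + Integral(a/cos(a), a)


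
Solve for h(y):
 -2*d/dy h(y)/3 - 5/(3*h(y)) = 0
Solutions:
 h(y) = -sqrt(C1 - 5*y)
 h(y) = sqrt(C1 - 5*y)


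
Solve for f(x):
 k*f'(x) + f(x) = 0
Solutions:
 f(x) = C1*exp(-x/k)


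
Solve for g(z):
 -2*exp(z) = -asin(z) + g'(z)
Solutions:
 g(z) = C1 + z*asin(z) + sqrt(1 - z^2) - 2*exp(z)


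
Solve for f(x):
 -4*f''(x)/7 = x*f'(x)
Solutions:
 f(x) = C1 + C2*erf(sqrt(14)*x/4)


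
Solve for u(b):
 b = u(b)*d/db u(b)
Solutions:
 u(b) = -sqrt(C1 + b^2)
 u(b) = sqrt(C1 + b^2)


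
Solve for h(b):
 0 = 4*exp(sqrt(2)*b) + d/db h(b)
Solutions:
 h(b) = C1 - 2*sqrt(2)*exp(sqrt(2)*b)


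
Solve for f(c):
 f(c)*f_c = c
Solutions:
 f(c) = -sqrt(C1 + c^2)
 f(c) = sqrt(C1 + c^2)


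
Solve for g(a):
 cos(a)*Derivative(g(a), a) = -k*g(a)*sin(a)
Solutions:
 g(a) = C1*exp(k*log(cos(a)))


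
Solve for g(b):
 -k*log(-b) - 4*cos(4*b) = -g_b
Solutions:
 g(b) = C1 + b*k*(log(-b) - 1) + sin(4*b)


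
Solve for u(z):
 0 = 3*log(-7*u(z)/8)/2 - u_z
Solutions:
 -2*Integral(1/(log(-_y) - 3*log(2) + log(7)), (_y, u(z)))/3 = C1 - z


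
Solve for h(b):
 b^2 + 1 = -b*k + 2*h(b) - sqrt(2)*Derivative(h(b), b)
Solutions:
 h(b) = C1*exp(sqrt(2)*b) + b^2/2 + b*k/2 + sqrt(2)*b/2 + sqrt(2)*k/4 + 1


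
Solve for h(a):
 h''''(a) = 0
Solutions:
 h(a) = C1 + C2*a + C3*a^2 + C4*a^3


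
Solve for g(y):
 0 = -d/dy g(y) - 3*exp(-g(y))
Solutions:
 g(y) = log(C1 - 3*y)


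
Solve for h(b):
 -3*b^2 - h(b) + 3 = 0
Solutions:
 h(b) = 3 - 3*b^2


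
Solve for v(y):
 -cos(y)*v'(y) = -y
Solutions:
 v(y) = C1 + Integral(y/cos(y), y)


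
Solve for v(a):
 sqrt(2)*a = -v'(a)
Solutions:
 v(a) = C1 - sqrt(2)*a^2/2


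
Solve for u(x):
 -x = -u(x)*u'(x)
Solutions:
 u(x) = -sqrt(C1 + x^2)
 u(x) = sqrt(C1 + x^2)


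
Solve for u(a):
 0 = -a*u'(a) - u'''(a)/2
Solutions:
 u(a) = C1 + Integral(C2*airyai(-2^(1/3)*a) + C3*airybi(-2^(1/3)*a), a)


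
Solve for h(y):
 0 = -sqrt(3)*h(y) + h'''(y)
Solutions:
 h(y) = C3*exp(3^(1/6)*y) + (C1*sin(3^(2/3)*y/2) + C2*cos(3^(2/3)*y/2))*exp(-3^(1/6)*y/2)


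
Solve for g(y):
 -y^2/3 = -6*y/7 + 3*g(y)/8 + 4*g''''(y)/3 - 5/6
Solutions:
 g(y) = -8*y^2/9 + 16*y/7 + (C1*sin(2^(1/4)*sqrt(3)*y/4) + C2*cos(2^(1/4)*sqrt(3)*y/4))*exp(-2^(1/4)*sqrt(3)*y/4) + (C3*sin(2^(1/4)*sqrt(3)*y/4) + C4*cos(2^(1/4)*sqrt(3)*y/4))*exp(2^(1/4)*sqrt(3)*y/4) + 20/9


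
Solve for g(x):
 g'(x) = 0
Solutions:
 g(x) = C1


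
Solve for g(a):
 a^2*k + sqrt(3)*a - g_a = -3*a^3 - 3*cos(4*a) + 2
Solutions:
 g(a) = C1 + 3*a^4/4 + a^3*k/3 + sqrt(3)*a^2/2 - 2*a + 3*sin(4*a)/4


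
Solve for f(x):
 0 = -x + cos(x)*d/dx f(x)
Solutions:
 f(x) = C1 + Integral(x/cos(x), x)


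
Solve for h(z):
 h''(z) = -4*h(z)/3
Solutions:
 h(z) = C1*sin(2*sqrt(3)*z/3) + C2*cos(2*sqrt(3)*z/3)


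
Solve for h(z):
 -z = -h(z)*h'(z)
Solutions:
 h(z) = -sqrt(C1 + z^2)
 h(z) = sqrt(C1 + z^2)


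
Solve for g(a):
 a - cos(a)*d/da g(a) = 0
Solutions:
 g(a) = C1 + Integral(a/cos(a), a)


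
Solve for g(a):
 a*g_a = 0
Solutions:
 g(a) = C1


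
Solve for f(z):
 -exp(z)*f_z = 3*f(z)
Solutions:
 f(z) = C1*exp(3*exp(-z))


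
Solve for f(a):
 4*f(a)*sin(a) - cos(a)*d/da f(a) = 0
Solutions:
 f(a) = C1/cos(a)^4


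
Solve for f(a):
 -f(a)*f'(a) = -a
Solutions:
 f(a) = -sqrt(C1 + a^2)
 f(a) = sqrt(C1 + a^2)


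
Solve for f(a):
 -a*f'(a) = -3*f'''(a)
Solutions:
 f(a) = C1 + Integral(C2*airyai(3^(2/3)*a/3) + C3*airybi(3^(2/3)*a/3), a)


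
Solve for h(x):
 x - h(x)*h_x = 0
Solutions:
 h(x) = -sqrt(C1 + x^2)
 h(x) = sqrt(C1 + x^2)


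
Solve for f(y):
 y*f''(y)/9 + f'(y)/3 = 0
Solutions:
 f(y) = C1 + C2/y^2


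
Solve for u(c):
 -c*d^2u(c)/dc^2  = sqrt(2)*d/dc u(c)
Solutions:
 u(c) = C1 + C2*c^(1 - sqrt(2))


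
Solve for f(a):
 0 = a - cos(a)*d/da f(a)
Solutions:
 f(a) = C1 + Integral(a/cos(a), a)


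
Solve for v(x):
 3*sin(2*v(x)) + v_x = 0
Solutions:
 v(x) = pi - acos((-C1 - exp(12*x))/(C1 - exp(12*x)))/2
 v(x) = acos((-C1 - exp(12*x))/(C1 - exp(12*x)))/2


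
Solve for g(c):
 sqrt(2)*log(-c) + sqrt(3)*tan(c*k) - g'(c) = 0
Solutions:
 g(c) = C1 + sqrt(2)*c*(log(-c) - 1) + sqrt(3)*Piecewise((-log(cos(c*k))/k, Ne(k, 0)), (0, True))


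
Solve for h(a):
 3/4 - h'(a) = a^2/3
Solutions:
 h(a) = C1 - a^3/9 + 3*a/4


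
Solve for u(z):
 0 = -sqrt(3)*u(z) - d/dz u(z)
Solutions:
 u(z) = C1*exp(-sqrt(3)*z)


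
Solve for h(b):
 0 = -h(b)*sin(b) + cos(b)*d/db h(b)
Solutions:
 h(b) = C1/cos(b)


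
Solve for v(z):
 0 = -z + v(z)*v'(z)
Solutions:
 v(z) = -sqrt(C1 + z^2)
 v(z) = sqrt(C1 + z^2)


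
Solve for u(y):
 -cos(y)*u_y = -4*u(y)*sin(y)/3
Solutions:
 u(y) = C1/cos(y)^(4/3)


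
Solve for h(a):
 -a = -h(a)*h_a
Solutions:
 h(a) = -sqrt(C1 + a^2)
 h(a) = sqrt(C1 + a^2)


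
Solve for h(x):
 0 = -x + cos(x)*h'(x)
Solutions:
 h(x) = C1 + Integral(x/cos(x), x)


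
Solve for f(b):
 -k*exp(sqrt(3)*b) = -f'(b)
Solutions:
 f(b) = C1 + sqrt(3)*k*exp(sqrt(3)*b)/3


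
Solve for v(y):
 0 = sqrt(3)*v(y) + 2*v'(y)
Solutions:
 v(y) = C1*exp(-sqrt(3)*y/2)


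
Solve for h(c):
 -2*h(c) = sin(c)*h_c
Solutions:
 h(c) = C1*(cos(c) + 1)/(cos(c) - 1)


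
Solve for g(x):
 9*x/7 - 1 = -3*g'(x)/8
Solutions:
 g(x) = C1 - 12*x^2/7 + 8*x/3


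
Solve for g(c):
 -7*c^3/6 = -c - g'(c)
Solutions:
 g(c) = C1 + 7*c^4/24 - c^2/2


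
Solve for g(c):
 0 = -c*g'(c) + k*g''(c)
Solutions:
 g(c) = C1 + C2*erf(sqrt(2)*c*sqrt(-1/k)/2)/sqrt(-1/k)


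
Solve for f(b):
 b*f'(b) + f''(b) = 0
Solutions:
 f(b) = C1 + C2*erf(sqrt(2)*b/2)


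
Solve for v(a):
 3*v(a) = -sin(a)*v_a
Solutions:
 v(a) = C1*(cos(a) + 1)^(3/2)/(cos(a) - 1)^(3/2)


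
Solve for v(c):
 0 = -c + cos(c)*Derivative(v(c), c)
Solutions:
 v(c) = C1 + Integral(c/cos(c), c)


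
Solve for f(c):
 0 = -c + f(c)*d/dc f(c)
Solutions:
 f(c) = -sqrt(C1 + c^2)
 f(c) = sqrt(C1 + c^2)


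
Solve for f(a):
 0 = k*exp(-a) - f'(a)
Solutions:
 f(a) = C1 - k*exp(-a)


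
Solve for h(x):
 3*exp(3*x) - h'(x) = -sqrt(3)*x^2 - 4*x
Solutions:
 h(x) = C1 + sqrt(3)*x^3/3 + 2*x^2 + exp(3*x)


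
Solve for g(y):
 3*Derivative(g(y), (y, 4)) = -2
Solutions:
 g(y) = C1 + C2*y + C3*y^2 + C4*y^3 - y^4/36


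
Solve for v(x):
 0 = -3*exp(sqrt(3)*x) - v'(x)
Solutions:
 v(x) = C1 - sqrt(3)*exp(sqrt(3)*x)


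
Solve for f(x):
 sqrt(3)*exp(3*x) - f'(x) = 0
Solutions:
 f(x) = C1 + sqrt(3)*exp(3*x)/3


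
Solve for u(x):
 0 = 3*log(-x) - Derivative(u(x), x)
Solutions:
 u(x) = C1 + 3*x*log(-x) - 3*x


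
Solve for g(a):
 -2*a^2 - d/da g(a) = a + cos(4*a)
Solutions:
 g(a) = C1 - 2*a^3/3 - a^2/2 - sin(4*a)/4


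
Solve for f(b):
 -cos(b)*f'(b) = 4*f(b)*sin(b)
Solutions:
 f(b) = C1*cos(b)^4


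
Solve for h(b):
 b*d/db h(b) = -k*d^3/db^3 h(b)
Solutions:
 h(b) = C1 + Integral(C2*airyai(b*(-1/k)^(1/3)) + C3*airybi(b*(-1/k)^(1/3)), b)


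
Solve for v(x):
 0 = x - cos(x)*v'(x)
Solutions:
 v(x) = C1 + Integral(x/cos(x), x)


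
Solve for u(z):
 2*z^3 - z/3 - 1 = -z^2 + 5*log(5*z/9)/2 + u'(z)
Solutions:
 u(z) = C1 + z^4/2 + z^3/3 - z^2/6 - 5*z*log(z)/2 - 5*z*log(5)/2 + 3*z/2 + 5*z*log(3)


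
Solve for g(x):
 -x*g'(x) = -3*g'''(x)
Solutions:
 g(x) = C1 + Integral(C2*airyai(3^(2/3)*x/3) + C3*airybi(3^(2/3)*x/3), x)


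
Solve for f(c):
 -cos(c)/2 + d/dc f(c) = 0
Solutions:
 f(c) = C1 + sin(c)/2


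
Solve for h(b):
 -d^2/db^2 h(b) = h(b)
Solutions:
 h(b) = C1*sin(b) + C2*cos(b)


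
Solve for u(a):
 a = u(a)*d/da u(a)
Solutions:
 u(a) = -sqrt(C1 + a^2)
 u(a) = sqrt(C1 + a^2)


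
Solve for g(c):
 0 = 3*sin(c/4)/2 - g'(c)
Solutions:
 g(c) = C1 - 6*cos(c/4)


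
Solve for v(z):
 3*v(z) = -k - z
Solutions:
 v(z) = -k/3 - z/3


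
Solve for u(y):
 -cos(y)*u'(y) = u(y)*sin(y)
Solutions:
 u(y) = C1*cos(y)


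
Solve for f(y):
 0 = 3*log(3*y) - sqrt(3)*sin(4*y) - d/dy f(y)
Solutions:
 f(y) = C1 + 3*y*log(y) - 3*y + 3*y*log(3) + sqrt(3)*cos(4*y)/4


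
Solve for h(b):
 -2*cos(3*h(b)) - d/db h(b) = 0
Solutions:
 h(b) = -asin((C1 + exp(12*b))/(C1 - exp(12*b)))/3 + pi/3
 h(b) = asin((C1 + exp(12*b))/(C1 - exp(12*b)))/3


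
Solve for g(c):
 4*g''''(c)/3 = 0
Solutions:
 g(c) = C1 + C2*c + C3*c^2 + C4*c^3


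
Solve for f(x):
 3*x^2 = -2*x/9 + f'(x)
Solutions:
 f(x) = C1 + x^3 + x^2/9


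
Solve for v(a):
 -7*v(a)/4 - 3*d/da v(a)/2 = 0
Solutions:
 v(a) = C1*exp(-7*a/6)


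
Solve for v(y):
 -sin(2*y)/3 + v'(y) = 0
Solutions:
 v(y) = C1 - cos(2*y)/6


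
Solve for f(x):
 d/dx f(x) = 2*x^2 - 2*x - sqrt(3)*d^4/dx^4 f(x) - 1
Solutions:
 f(x) = C1 + C4*exp(-3^(5/6)*x/3) + 2*x^3/3 - x^2 - x + (C2*sin(3^(1/3)*x/2) + C3*cos(3^(1/3)*x/2))*exp(3^(5/6)*x/6)


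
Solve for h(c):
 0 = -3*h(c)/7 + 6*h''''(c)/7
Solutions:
 h(c) = C1*exp(-2^(3/4)*c/2) + C2*exp(2^(3/4)*c/2) + C3*sin(2^(3/4)*c/2) + C4*cos(2^(3/4)*c/2)


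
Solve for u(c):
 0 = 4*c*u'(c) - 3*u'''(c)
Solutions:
 u(c) = C1 + Integral(C2*airyai(6^(2/3)*c/3) + C3*airybi(6^(2/3)*c/3), c)


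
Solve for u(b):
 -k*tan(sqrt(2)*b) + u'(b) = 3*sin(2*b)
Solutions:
 u(b) = C1 - sqrt(2)*k*log(cos(sqrt(2)*b))/2 - 3*cos(2*b)/2


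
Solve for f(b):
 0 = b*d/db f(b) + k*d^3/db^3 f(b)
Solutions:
 f(b) = C1 + Integral(C2*airyai(b*(-1/k)^(1/3)) + C3*airybi(b*(-1/k)^(1/3)), b)


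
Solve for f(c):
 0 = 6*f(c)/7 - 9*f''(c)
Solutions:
 f(c) = C1*exp(-sqrt(42)*c/21) + C2*exp(sqrt(42)*c/21)


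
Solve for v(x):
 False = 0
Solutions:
 v(x) = C1 + zoo*x + 10*log(cos(x/2))/3


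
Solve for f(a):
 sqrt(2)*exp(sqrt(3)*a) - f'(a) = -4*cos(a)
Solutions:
 f(a) = C1 + sqrt(6)*exp(sqrt(3)*a)/3 + 4*sin(a)


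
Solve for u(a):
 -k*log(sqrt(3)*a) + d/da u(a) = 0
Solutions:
 u(a) = C1 + a*k*log(a) - a*k + a*k*log(3)/2


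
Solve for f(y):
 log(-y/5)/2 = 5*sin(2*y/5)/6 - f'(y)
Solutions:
 f(y) = C1 - y*log(-y)/2 + y/2 + y*log(5)/2 - 25*cos(2*y/5)/12


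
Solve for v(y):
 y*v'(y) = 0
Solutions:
 v(y) = C1


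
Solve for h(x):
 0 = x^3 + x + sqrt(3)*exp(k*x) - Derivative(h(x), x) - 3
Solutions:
 h(x) = C1 + x^4/4 + x^2/2 - 3*x + sqrt(3)*exp(k*x)/k


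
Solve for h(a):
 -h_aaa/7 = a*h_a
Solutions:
 h(a) = C1 + Integral(C2*airyai(-7^(1/3)*a) + C3*airybi(-7^(1/3)*a), a)


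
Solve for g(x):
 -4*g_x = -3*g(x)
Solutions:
 g(x) = C1*exp(3*x/4)


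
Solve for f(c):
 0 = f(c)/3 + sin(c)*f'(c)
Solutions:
 f(c) = C1*(cos(c) + 1)^(1/6)/(cos(c) - 1)^(1/6)


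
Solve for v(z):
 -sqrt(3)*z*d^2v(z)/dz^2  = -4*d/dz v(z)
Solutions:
 v(z) = C1 + C2*z^(1 + 4*sqrt(3)/3)


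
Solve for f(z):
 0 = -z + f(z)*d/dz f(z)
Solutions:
 f(z) = -sqrt(C1 + z^2)
 f(z) = sqrt(C1 + z^2)


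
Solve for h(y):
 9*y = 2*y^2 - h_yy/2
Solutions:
 h(y) = C1 + C2*y + y^4/3 - 3*y^3


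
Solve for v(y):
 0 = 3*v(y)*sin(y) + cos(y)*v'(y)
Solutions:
 v(y) = C1*cos(y)^3


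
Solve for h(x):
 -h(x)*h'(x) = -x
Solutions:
 h(x) = -sqrt(C1 + x^2)
 h(x) = sqrt(C1 + x^2)


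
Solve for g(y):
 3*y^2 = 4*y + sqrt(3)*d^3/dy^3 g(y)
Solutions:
 g(y) = C1 + C2*y + C3*y^2 + sqrt(3)*y^5/60 - sqrt(3)*y^4/18


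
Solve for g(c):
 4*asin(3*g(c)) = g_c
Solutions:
 Integral(1/asin(3*_y), (_y, g(c))) = C1 + 4*c


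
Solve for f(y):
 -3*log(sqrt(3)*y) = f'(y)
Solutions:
 f(y) = C1 - 3*y*log(y) - 3*y*log(3)/2 + 3*y


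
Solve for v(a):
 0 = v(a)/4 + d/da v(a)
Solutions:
 v(a) = C1*exp(-a/4)


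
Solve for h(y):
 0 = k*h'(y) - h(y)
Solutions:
 h(y) = C1*exp(y/k)


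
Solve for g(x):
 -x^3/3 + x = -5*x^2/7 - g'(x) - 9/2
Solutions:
 g(x) = C1 + x^4/12 - 5*x^3/21 - x^2/2 - 9*x/2


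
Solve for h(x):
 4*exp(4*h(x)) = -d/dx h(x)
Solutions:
 h(x) = log(-I*(1/(C1 + 16*x))^(1/4))
 h(x) = log(I*(1/(C1 + 16*x))^(1/4))
 h(x) = log(-(1/(C1 + 16*x))^(1/4))
 h(x) = log(1/(C1 + 16*x))/4


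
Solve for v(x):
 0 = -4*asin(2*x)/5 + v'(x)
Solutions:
 v(x) = C1 + 4*x*asin(2*x)/5 + 2*sqrt(1 - 4*x^2)/5


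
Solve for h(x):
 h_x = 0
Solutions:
 h(x) = C1


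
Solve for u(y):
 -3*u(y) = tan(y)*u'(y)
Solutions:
 u(y) = C1/sin(y)^3


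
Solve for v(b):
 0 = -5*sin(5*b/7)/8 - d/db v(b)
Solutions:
 v(b) = C1 + 7*cos(5*b/7)/8


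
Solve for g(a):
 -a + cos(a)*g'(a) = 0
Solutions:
 g(a) = C1 + Integral(a/cos(a), a)


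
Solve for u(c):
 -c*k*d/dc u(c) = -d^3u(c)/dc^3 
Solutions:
 u(c) = C1 + Integral(C2*airyai(c*k^(1/3)) + C3*airybi(c*k^(1/3)), c)


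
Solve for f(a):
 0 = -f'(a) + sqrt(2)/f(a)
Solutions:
 f(a) = -sqrt(C1 + 2*sqrt(2)*a)
 f(a) = sqrt(C1 + 2*sqrt(2)*a)


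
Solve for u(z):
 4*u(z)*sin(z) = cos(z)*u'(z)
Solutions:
 u(z) = C1/cos(z)^4


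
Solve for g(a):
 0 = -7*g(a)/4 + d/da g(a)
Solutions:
 g(a) = C1*exp(7*a/4)


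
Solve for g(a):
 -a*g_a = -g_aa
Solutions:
 g(a) = C1 + C2*erfi(sqrt(2)*a/2)


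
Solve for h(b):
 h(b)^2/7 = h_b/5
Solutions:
 h(b) = -7/(C1 + 5*b)


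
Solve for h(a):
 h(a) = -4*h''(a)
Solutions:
 h(a) = C1*sin(a/2) + C2*cos(a/2)


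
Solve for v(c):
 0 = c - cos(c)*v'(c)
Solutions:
 v(c) = C1 + Integral(c/cos(c), c)


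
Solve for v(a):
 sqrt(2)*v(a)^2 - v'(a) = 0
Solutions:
 v(a) = -1/(C1 + sqrt(2)*a)


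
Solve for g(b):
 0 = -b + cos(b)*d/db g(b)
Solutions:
 g(b) = C1 + Integral(b/cos(b), b)


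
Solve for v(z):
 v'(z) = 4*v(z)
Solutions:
 v(z) = C1*exp(4*z)


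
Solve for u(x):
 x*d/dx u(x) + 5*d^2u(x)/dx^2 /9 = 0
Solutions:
 u(x) = C1 + C2*erf(3*sqrt(10)*x/10)


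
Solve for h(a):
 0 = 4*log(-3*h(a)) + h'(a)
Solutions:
 Integral(1/(log(-_y) + log(3)), (_y, h(a)))/4 = C1 - a


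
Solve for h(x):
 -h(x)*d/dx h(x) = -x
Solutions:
 h(x) = -sqrt(C1 + x^2)
 h(x) = sqrt(C1 + x^2)


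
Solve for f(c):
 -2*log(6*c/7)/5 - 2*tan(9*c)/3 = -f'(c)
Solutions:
 f(c) = C1 + 2*c*log(c)/5 - 2*c*log(7)/5 - 2*c/5 + 2*c*log(6)/5 - 2*log(cos(9*c))/27


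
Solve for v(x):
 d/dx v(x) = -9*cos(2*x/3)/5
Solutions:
 v(x) = C1 - 27*sin(2*x/3)/10


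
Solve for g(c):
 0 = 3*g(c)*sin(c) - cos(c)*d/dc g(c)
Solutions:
 g(c) = C1/cos(c)^3


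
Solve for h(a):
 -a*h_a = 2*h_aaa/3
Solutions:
 h(a) = C1 + Integral(C2*airyai(-2^(2/3)*3^(1/3)*a/2) + C3*airybi(-2^(2/3)*3^(1/3)*a/2), a)


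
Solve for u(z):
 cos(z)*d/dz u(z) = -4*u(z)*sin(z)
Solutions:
 u(z) = C1*cos(z)^4


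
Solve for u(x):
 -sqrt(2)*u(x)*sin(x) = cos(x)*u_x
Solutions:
 u(x) = C1*cos(x)^(sqrt(2))


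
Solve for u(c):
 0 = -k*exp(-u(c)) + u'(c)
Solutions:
 u(c) = log(C1 + c*k)


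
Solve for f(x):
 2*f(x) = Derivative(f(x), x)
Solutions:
 f(x) = C1*exp(2*x)


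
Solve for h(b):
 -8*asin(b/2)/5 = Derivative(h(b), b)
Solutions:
 h(b) = C1 - 8*b*asin(b/2)/5 - 8*sqrt(4 - b^2)/5


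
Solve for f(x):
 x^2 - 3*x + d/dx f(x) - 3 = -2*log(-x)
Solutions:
 f(x) = C1 - x^3/3 + 3*x^2/2 - 2*x*log(-x) + 5*x


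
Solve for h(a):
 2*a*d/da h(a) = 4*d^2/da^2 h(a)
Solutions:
 h(a) = C1 + C2*erfi(a/2)


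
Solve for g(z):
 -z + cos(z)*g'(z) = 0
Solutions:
 g(z) = C1 + Integral(z/cos(z), z)


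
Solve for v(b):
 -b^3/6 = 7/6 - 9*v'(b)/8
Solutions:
 v(b) = C1 + b^4/27 + 28*b/27


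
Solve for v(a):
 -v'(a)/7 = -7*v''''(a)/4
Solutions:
 v(a) = C1 + C4*exp(2^(2/3)*7^(1/3)*a/7) + (C2*sin(2^(2/3)*sqrt(3)*7^(1/3)*a/14) + C3*cos(2^(2/3)*sqrt(3)*7^(1/3)*a/14))*exp(-2^(2/3)*7^(1/3)*a/14)


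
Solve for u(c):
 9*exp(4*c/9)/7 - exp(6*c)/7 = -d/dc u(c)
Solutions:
 u(c) = C1 - 81*exp(4*c/9)/28 + exp(6*c)/42


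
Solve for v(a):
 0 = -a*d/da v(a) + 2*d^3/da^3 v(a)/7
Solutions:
 v(a) = C1 + Integral(C2*airyai(2^(2/3)*7^(1/3)*a/2) + C3*airybi(2^(2/3)*7^(1/3)*a/2), a)


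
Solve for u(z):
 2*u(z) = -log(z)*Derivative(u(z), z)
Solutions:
 u(z) = C1*exp(-2*li(z))


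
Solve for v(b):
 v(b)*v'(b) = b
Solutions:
 v(b) = -sqrt(C1 + b^2)
 v(b) = sqrt(C1 + b^2)


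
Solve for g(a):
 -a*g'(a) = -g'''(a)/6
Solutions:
 g(a) = C1 + Integral(C2*airyai(6^(1/3)*a) + C3*airybi(6^(1/3)*a), a)


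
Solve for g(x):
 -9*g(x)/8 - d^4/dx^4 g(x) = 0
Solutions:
 g(x) = (C1*sin(2^(3/4)*sqrt(3)*x/4) + C2*cos(2^(3/4)*sqrt(3)*x/4))*exp(-2^(3/4)*sqrt(3)*x/4) + (C3*sin(2^(3/4)*sqrt(3)*x/4) + C4*cos(2^(3/4)*sqrt(3)*x/4))*exp(2^(3/4)*sqrt(3)*x/4)


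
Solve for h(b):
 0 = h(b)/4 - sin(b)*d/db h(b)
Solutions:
 h(b) = C1*(cos(b) - 1)^(1/8)/(cos(b) + 1)^(1/8)


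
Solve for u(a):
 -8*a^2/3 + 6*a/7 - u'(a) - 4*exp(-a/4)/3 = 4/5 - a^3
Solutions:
 u(a) = C1 + a^4/4 - 8*a^3/9 + 3*a^2/7 - 4*a/5 + 16*exp(-a/4)/3


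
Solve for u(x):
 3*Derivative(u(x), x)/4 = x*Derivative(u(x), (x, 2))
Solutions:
 u(x) = C1 + C2*x^(7/4)


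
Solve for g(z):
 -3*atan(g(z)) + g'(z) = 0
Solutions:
 Integral(1/atan(_y), (_y, g(z))) = C1 + 3*z


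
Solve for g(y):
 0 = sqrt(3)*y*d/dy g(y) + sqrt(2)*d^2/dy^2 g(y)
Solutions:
 g(y) = C1 + C2*erf(6^(1/4)*y/2)


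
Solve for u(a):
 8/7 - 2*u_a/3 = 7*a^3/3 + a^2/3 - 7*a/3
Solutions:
 u(a) = C1 - 7*a^4/8 - a^3/6 + 7*a^2/4 + 12*a/7


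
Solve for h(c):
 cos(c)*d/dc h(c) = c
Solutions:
 h(c) = C1 + Integral(c/cos(c), c)


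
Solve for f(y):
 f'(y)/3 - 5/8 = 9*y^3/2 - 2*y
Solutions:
 f(y) = C1 + 27*y^4/8 - 3*y^2 + 15*y/8


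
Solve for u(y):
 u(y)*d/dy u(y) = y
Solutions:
 u(y) = -sqrt(C1 + y^2)
 u(y) = sqrt(C1 + y^2)
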